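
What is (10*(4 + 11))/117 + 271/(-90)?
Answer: -2023/1170 ≈ -1.7291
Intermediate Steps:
(10*(4 + 11))/117 + 271/(-90) = (10*15)*(1/117) + 271*(-1/90) = 150*(1/117) - 271/90 = 50/39 - 271/90 = -2023/1170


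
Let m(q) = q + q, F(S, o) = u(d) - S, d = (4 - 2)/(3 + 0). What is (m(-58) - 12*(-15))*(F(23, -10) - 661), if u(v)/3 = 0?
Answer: -43776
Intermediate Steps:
d = ⅔ (d = 2/3 = 2*(⅓) = ⅔ ≈ 0.66667)
u(v) = 0 (u(v) = 3*0 = 0)
F(S, o) = -S (F(S, o) = 0 - S = -S)
m(q) = 2*q
(m(-58) - 12*(-15))*(F(23, -10) - 661) = (2*(-58) - 12*(-15))*(-1*23 - 661) = (-116 + 180)*(-23 - 661) = 64*(-684) = -43776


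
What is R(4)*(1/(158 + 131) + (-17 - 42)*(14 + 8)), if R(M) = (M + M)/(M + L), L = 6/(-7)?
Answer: -10503388/3179 ≈ -3304.0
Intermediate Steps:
L = -6/7 (L = 6*(-⅐) = -6/7 ≈ -0.85714)
R(M) = 2*M/(-6/7 + M) (R(M) = (M + M)/(M - 6/7) = (2*M)/(-6/7 + M) = 2*M/(-6/7 + M))
R(4)*(1/(158 + 131) + (-17 - 42)*(14 + 8)) = (14*4/(-6 + 7*4))*(1/(158 + 131) + (-17 - 42)*(14 + 8)) = (14*4/(-6 + 28))*(1/289 - 59*22) = (14*4/22)*(1/289 - 1298) = (14*4*(1/22))*(-375121/289) = (28/11)*(-375121/289) = -10503388/3179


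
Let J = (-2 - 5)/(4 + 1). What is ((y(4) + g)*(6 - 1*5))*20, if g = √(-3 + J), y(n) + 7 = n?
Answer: -60 + 4*I*√110 ≈ -60.0 + 41.952*I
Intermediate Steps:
J = -7/5 ≈ -1.4000
y(n) = -7 + n
g = I*√110/5 (g = √(-3 - 7/5) = √(-22/5) = I*√110/5 ≈ 2.0976*I)
((y(4) + g)*(6 - 1*5))*20 = (((-7 + 4) + I*√110/5)*(6 - 1*5))*20 = ((-3 + I*√110/5)*(6 - 5))*20 = ((-3 + I*√110/5)*1)*20 = (-3 + I*√110/5)*20 = -60 + 4*I*√110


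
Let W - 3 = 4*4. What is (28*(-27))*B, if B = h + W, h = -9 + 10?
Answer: -15120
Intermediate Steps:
W = 19 (W = 3 + 4*4 = 3 + 16 = 19)
h = 1
B = 20 (B = 1 + 19 = 20)
(28*(-27))*B = (28*(-27))*20 = -756*20 = -15120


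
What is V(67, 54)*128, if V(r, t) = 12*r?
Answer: 102912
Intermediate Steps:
V(67, 54)*128 = (12*67)*128 = 804*128 = 102912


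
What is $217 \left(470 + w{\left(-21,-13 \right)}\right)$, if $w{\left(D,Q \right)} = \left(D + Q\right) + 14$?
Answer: $97650$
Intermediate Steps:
$w{\left(D,Q \right)} = 14 + D + Q$
$217 \left(470 + w{\left(-21,-13 \right)}\right) = 217 \left(470 - 20\right) = 217 \cdot 450 = 97650$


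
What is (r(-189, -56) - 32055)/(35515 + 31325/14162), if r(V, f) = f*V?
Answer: -304072302/502994755 ≈ -0.60452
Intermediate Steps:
r(V, f) = V*f
(r(-189, -56) - 32055)/(35515 + 31325/14162) = (-189*(-56) - 32055)/(35515 + 31325/14162) = (10584 - 32055)/(35515 + 31325*(1/14162)) = -21471/(35515 + 31325/14162) = -21471/502994755/14162 = -21471*14162/502994755 = -304072302/502994755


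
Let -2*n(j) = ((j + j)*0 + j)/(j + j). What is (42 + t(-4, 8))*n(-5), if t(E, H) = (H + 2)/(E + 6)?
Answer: -47/4 ≈ -11.750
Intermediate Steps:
t(E, H) = (2 + H)/(6 + E)
n(j) = -¼ (n(j) = -((j + j)*0 + j)/(2*(j + j)) = -((2*j)*0 + j)/(2*(2*j)) = -(0 + j)*1/(2*j)/2 = -j*1/(2*j)/2 = -½*½ = -¼)
(42 + t(-4, 8))*n(-5) = (42 + (2 + 8)/(6 - 4))*(-¼) = (42 + 10/2)*(-¼) = (42 + (½)*10)*(-¼) = (42 + 5)*(-¼) = 47*(-¼) = -47/4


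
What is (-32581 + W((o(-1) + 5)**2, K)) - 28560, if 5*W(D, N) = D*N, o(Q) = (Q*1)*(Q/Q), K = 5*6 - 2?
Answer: -305257/5 ≈ -61051.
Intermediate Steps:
K = 28 (K = 30 - 2 = 28)
o(Q) = Q (o(Q) = Q*1 = Q)
W(D, N) = D*N/5 (W(D, N) = (D*N)/5 = D*N/5)
(-32581 + W((o(-1) + 5)**2, K)) - 28560 = (-32581 + (1/5)*(-1 + 5)**2*28) - 28560 = (-32581 + (1/5)*4**2*28) - 28560 = (-32581 + (1/5)*16*28) - 28560 = (-32581 + 448/5) - 28560 = -162457/5 - 28560 = -305257/5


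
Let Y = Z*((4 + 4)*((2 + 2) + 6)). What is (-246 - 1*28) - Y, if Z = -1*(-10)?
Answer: -1074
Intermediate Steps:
Z = 10
Y = 800 (Y = 10*((4 + 4)*((2 + 2) + 6)) = 10*(8*(4 + 6)) = 10*(8*10) = 10*80 = 800)
(-246 - 1*28) - Y = (-246 - 1*28) - 1*800 = (-246 - 28) - 800 = -274 - 800 = -1074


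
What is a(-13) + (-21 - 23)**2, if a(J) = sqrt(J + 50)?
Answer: 1936 + sqrt(37) ≈ 1942.1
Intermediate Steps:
a(J) = sqrt(50 + J)
a(-13) + (-21 - 23)**2 = sqrt(50 - 13) + (-21 - 23)**2 = sqrt(37) + (-44)**2 = sqrt(37) + 1936 = 1936 + sqrt(37)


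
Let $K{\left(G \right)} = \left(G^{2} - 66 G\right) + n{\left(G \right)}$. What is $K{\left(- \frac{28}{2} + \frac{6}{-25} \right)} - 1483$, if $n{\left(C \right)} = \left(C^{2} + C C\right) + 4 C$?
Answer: $\frac{5133}{625} \approx 8.2128$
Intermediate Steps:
$n{\left(C \right)} = 2 C^{2} + 4 C$ ($n{\left(C \right)} = \left(C^{2} + C^{2}\right) + 4 C = 2 C^{2} + 4 C$)
$K{\left(G \right)} = G^{2} - 66 G + 2 G \left(2 + G\right)$ ($K{\left(G \right)} = \left(G^{2} - 66 G\right) + 2 G \left(2 + G\right) = G^{2} - 66 G + 2 G \left(2 + G\right)$)
$K{\left(- \frac{28}{2} + \frac{6}{-25} \right)} - 1483 = \left(- \frac{28}{2} + \frac{6}{-25}\right) \left(-62 + 3 \left(- \frac{28}{2} + \frac{6}{-25}\right)\right) - 1483 = \left(\left(-28\right) \frac{1}{2} + 6 \left(- \frac{1}{25}\right)\right) \left(-62 + 3 \left(\left(-28\right) \frac{1}{2} + 6 \left(- \frac{1}{25}\right)\right)\right) - 1483 = \left(-14 - \frac{6}{25}\right) \left(-62 + 3 \left(-14 - \frac{6}{25}\right)\right) - 1483 = - \frac{356 \left(-62 + 3 \left(- \frac{356}{25}\right)\right)}{25} - 1483 = - \frac{356 \left(-62 - \frac{1068}{25}\right)}{25} - 1483 = \left(- \frac{356}{25}\right) \left(- \frac{2618}{25}\right) - 1483 = \frac{932008}{625} - 1483 = \frac{5133}{625}$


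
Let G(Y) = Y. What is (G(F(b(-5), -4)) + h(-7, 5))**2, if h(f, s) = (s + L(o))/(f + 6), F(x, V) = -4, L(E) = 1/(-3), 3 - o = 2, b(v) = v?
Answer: 676/9 ≈ 75.111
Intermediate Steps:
o = 1 (o = 3 - 1*2 = 3 - 2 = 1)
L(E) = -1/3
h(f, s) = (-1/3 + s)/(6 + f) (h(f, s) = (s - 1/3)/(f + 6) = (-1/3 + s)/(6 + f))
(G(F(b(-5), -4)) + h(-7, 5))**2 = (-4 + (-1/3 + 5)/(6 - 7))**2 = (-4 + (14/3)/(-1))**2 = (-4 - 1*14/3)**2 = (-4 - 14/3)**2 = (-26/3)**2 = 676/9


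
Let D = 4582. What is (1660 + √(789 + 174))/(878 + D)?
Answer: 83/273 + √107/1820 ≈ 0.30971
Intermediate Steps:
(1660 + √(789 + 174))/(878 + D) = (1660 + √(789 + 174))/(878 + 4582) = (1660 + √963)/5460 = (1660 + 3*√107)*(1/5460) = 83/273 + √107/1820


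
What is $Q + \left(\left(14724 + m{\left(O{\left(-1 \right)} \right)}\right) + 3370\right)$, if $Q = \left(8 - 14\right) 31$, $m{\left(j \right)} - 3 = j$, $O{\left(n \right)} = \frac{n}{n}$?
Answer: $17912$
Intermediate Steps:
$O{\left(n \right)} = 1$
$m{\left(j \right)} = 3 + j$
$Q = -186$ ($Q = \left(-6\right) 31 = -186$)
$Q + \left(\left(14724 + m{\left(O{\left(-1 \right)} \right)}\right) + 3370\right) = -186 + \left(\left(14724 + \left(3 + 1\right)\right) + 3370\right) = -186 + \left(\left(14724 + 4\right) + 3370\right) = -186 + \left(14728 + 3370\right) = -186 + 18098 = 17912$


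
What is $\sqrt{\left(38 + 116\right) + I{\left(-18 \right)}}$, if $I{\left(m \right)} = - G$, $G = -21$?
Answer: $5 \sqrt{7} \approx 13.229$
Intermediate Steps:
$I{\left(m \right)} = 21$ ($I{\left(m \right)} = \left(-1\right) \left(-21\right) = 21$)
$\sqrt{\left(38 + 116\right) + I{\left(-18 \right)}} = \sqrt{\left(38 + 116\right) + 21} = \sqrt{154 + 21} = \sqrt{175} = 5 \sqrt{7}$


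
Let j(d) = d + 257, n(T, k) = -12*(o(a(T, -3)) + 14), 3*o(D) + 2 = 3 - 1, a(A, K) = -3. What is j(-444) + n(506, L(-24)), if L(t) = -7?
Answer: -355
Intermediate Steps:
o(D) = 0 (o(D) = -⅔ + (3 - 1)/3 = -⅔ + (⅓)*2 = -⅔ + ⅔ = 0)
n(T, k) = -168 (n(T, k) = -12*(0 + 14) = -12*14 = -168)
j(d) = 257 + d
j(-444) + n(506, L(-24)) = (257 - 444) - 168 = -187 - 168 = -355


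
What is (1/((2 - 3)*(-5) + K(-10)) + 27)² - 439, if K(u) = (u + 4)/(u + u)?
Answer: 843330/2809 ≈ 300.22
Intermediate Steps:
K(u) = (4 + u)/(2*u) (K(u) = (4 + u)/((2*u)) = (4 + u)*(1/(2*u)) = (4 + u)/(2*u))
(1/((2 - 3)*(-5) + K(-10)) + 27)² - 439 = (1/((2 - 3)*(-5) + (½)*(4 - 10)/(-10)) + 27)² - 439 = (1/(-1*(-5) + (½)*(-⅒)*(-6)) + 27)² - 439 = (1/(5 + 3/10) + 27)² - 439 = (1/(53/10) + 27)² - 439 = (10/53 + 27)² - 439 = (1441/53)² - 439 = 2076481/2809 - 439 = 843330/2809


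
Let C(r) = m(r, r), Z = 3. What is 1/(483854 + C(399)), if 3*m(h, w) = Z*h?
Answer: 1/484253 ≈ 2.0650e-6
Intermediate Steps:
m(h, w) = h (m(h, w) = (3*h)/3 = h)
C(r) = r
1/(483854 + C(399)) = 1/(483854 + 399) = 1/484253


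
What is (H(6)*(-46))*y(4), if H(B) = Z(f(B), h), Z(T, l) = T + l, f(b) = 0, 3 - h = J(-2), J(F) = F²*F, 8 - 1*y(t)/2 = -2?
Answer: -10120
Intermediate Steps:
y(t) = 20 (y(t) = 16 - 2*(-2) = 16 + 4 = 20)
J(F) = F³
h = 11 (h = 3 - 1*(-2)³ = 3 - 1*(-8) = 3 + 8 = 11)
H(B) = 11 (H(B) = 0 + 11 = 11)
(H(6)*(-46))*y(4) = (11*(-46))*20 = -506*20 = -10120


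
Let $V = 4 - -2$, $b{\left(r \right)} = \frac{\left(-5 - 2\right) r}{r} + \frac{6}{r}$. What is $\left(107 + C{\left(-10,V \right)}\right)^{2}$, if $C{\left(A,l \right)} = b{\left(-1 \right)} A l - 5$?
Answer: $777924$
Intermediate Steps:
$b{\left(r \right)} = -7 + \frac{6}{r}$ ($b{\left(r \right)} = \frac{\left(-7\right) r}{r} + \frac{6}{r} = -7 + \frac{6}{r}$)
$V = 6$ ($V = 4 + 2 = 6$)
$C{\left(A,l \right)} = -5 - 13 A l$ ($C{\left(A,l \right)} = \left(-7 + \frac{6}{-1}\right) A l - 5 = \left(-7 + 6 \left(-1\right)\right) A l - 5 = \left(-7 - 6\right) A l - 5 = - 13 A l - 5 = -5 - 13 A l$)
$\left(107 + C{\left(-10,V \right)}\right)^{2} = \left(107 - \left(5 - 780\right)\right)^{2} = \left(107 + \left(-5 + 780\right)\right)^{2} = \left(107 + 775\right)^{2} = 882^{2} = 777924$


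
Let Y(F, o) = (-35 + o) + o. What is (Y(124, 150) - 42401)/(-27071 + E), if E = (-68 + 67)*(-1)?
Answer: 21068/13535 ≈ 1.5566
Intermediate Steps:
E = 1 (E = -1*(-1) = 1)
Y(F, o) = -35 + 2*o
(Y(124, 150) - 42401)/(-27071 + E) = ((-35 + 2*150) - 42401)/(-27071 + 1) = ((-35 + 300) - 42401)/(-27070) = (265 - 42401)*(-1/27070) = -42136*(-1/27070) = 21068/13535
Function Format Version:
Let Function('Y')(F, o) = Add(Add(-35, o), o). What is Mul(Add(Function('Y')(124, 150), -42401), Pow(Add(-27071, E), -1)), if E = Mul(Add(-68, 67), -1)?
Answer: Rational(21068, 13535) ≈ 1.5566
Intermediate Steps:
E = 1 (E = Mul(-1, -1) = 1)
Function('Y')(F, o) = Add(-35, Mul(2, o))
Mul(Add(Function('Y')(124, 150), -42401), Pow(Add(-27071, E), -1)) = Mul(Add(Add(-35, Mul(2, 150)), -42401), Pow(Add(-27071, 1), -1)) = Mul(Add(Add(-35, 300), -42401), Pow(-27070, -1)) = Mul(Add(265, -42401), Rational(-1, 27070)) = Mul(-42136, Rational(-1, 27070)) = Rational(21068, 13535)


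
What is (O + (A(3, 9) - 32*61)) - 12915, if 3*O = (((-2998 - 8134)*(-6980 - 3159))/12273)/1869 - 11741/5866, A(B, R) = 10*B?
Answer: -855545131775273/57666727818 ≈ -14836.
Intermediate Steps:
O = 56108860393/57666727818 (O = ((((-2998 - 8134)*(-6980 - 3159))/12273)/1869 - 11741/5866)/3 = ((-11132*(-10139)*(1/12273))*(1/1869) - 11741*1/5866)/3 = ((112867348*(1/12273))*(1/1869) - 11741/5866)/3 = ((112867348/12273)*(1/1869) - 11741/5866)/3 = (112867348/22938237 - 11741/5866)/3 = (⅓)*(56108860393/19222242606) = 56108860393/57666727818 ≈ 0.97299)
(O + (A(3, 9) - 32*61)) - 12915 = (56108860393/57666727818 + (10*3 - 32*61)) - 12915 = (56108860393/57666727818 + (30 - 1952)) - 12915 = (56108860393/57666727818 - 1922) - 12915 = -110779342005803/57666727818 - 12915 = -855545131775273/57666727818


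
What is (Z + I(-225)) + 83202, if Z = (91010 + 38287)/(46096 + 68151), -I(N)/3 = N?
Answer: 1368974988/16321 ≈ 83878.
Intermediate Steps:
I(N) = -3*N
Z = 18471/16321 (Z = 129297/114247 = 129297*(1/114247) = 18471/16321 ≈ 1.1317)
(Z + I(-225)) + 83202 = (18471/16321 - 3*(-225)) + 83202 = (18471/16321 + 675) + 83202 = 11035146/16321 + 83202 = 1368974988/16321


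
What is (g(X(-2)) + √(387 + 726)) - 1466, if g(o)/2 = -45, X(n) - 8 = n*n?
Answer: -1556 + √1113 ≈ -1522.6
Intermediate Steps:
X(n) = 8 + n² (X(n) = 8 + n*n = 8 + n²)
g(o) = -90 (g(o) = 2*(-45) = -90)
(g(X(-2)) + √(387 + 726)) - 1466 = (-90 + √(387 + 726)) - 1466 = (-90 + √1113) - 1466 = -1556 + √1113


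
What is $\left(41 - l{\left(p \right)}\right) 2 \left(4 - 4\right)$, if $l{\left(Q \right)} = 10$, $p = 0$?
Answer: $0$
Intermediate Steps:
$\left(41 - l{\left(p \right)}\right) 2 \left(4 - 4\right) = \left(41 - 10\right) 2 \left(4 - 4\right) = \left(41 - 10\right) 2 \cdot 0 = 31 \cdot 0 = 0$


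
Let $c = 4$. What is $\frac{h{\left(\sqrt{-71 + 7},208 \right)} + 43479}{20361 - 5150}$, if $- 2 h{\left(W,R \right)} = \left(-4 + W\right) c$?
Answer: $\frac{43487}{15211} - \frac{16 i}{15211} \approx 2.8589 - 0.0010519 i$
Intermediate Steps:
$h{\left(W,R \right)} = 8 - 2 W$ ($h{\left(W,R \right)} = - \frac{\left(-4 + W\right) 4}{2} = - \frac{-16 + 4 W}{2} = 8 - 2 W$)
$\frac{h{\left(\sqrt{-71 + 7},208 \right)} + 43479}{20361 - 5150} = \frac{\left(8 - 2 \sqrt{-71 + 7}\right) + 43479}{20361 - 5150} = \frac{\left(8 - 2 \sqrt{-64}\right) + 43479}{15211} = \left(\left(8 - 2 \cdot 8 i\right) + 43479\right) \frac{1}{15211} = \left(\left(8 - 16 i\right) + 43479\right) \frac{1}{15211} = \left(43487 - 16 i\right) \frac{1}{15211} = \frac{43487}{15211} - \frac{16 i}{15211}$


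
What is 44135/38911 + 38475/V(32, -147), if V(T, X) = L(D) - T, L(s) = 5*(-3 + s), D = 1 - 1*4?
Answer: -1494364355/2412482 ≈ -619.43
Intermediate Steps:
D = -3 (D = 1 - 4 = -3)
L(s) = -15 + 5*s
V(T, X) = -30 - T (V(T, X) = (-15 + 5*(-3)) - T = (-15 - 15) - T = -30 - T)
44135/38911 + 38475/V(32, -147) = 44135/38911 + 38475/(-30 - 1*32) = 44135*(1/38911) + 38475/(-30 - 32) = 44135/38911 + 38475/(-62) = 44135/38911 + 38475*(-1/62) = 44135/38911 - 38475/62 = -1494364355/2412482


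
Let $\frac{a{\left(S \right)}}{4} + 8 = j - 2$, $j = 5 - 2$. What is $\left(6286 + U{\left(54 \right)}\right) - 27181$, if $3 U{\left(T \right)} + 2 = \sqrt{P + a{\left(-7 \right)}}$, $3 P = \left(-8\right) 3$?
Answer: $- \frac{62687}{3} + 2 i \approx -20896.0 + 2.0 i$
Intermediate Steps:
$j = 3$ ($j = 5 - 2 = 3$)
$a{\left(S \right)} = -28$ ($a{\left(S \right)} = -32 + 4 \left(3 - 2\right) = -32 + 4 \cdot 1 = -32 + 4 = -28$)
$P = -8$ ($P = \frac{\left(-8\right) 3}{3} = \frac{1}{3} \left(-24\right) = -8$)
$U{\left(T \right)} = - \frac{2}{3} + 2 i$ ($U{\left(T \right)} = - \frac{2}{3} + \frac{\sqrt{-8 - 28}}{3} = - \frac{2}{3} + \frac{\sqrt{-36}}{3} = - \frac{2}{3} + \frac{6 i}{3} = - \frac{2}{3} + 2 i$)
$\left(6286 + U{\left(54 \right)}\right) - 27181 = \left(6286 - \left(\frac{2}{3} - 2 i\right)\right) - 27181 = \left(\frac{18856}{3} + 2 i\right) - 27181 = - \frac{62687}{3} + 2 i$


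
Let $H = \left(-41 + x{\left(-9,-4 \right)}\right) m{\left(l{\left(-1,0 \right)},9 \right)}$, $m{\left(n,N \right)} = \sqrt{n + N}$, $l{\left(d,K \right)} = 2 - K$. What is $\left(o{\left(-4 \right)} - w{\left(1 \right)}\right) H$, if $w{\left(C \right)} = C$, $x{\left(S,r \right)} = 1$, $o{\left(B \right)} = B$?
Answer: $200 \sqrt{11} \approx 663.33$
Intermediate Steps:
$m{\left(n,N \right)} = \sqrt{N + n}$
$H = - 40 \sqrt{11}$ ($H = \left(-41 + 1\right) \sqrt{9 + \left(2 - 0\right)} = - 40 \sqrt{9 + \left(2 + 0\right)} = - 40 \sqrt{9 + 2} = - 40 \sqrt{11} \approx -132.67$)
$\left(o{\left(-4 \right)} - w{\left(1 \right)}\right) H = \left(-4 - 1\right) \left(- 40 \sqrt{11}\right) = - 5 \left(- 40 \sqrt{11}\right) = 200 \sqrt{11}$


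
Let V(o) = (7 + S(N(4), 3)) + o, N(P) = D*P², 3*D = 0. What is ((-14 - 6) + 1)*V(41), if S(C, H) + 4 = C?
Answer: -836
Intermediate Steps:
D = 0 (D = (⅓)*0 = 0)
N(P) = 0 (N(P) = 0*P² = 0)
S(C, H) = -4 + C
V(o) = 3 + o (V(o) = (7 + (-4 + 0)) + o = (7 - 4) + o = 3 + o)
((-14 - 6) + 1)*V(41) = ((-14 - 6) + 1)*(3 + 41) = (-20 + 1)*44 = -19*44 = -836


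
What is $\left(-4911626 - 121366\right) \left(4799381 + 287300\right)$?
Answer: $-25601224779552$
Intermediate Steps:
$\left(-4911626 - 121366\right) \left(4799381 + 287300\right) = \left(-5032992\right) 5086681 = -25601224779552$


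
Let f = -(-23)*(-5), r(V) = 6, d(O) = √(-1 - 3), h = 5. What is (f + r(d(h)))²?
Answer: 11881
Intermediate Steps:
d(O) = 2*I (d(O) = √(-4) = 2*I)
f = -115 (f = -1*115 = -115)
(f + r(d(h)))² = (-115 + 6)² = (-109)² = 11881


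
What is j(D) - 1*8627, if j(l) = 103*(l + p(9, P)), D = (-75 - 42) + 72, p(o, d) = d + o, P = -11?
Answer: -13468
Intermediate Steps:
D = -45 (D = -117 + 72 = -45)
j(l) = -206 + 103*l (j(l) = 103*(l + (-11 + 9)) = 103*(l - 2) = 103*(-2 + l) = -206 + 103*l)
j(D) - 1*8627 = (-206 + 103*(-45)) - 1*8627 = (-206 - 4635) - 8627 = -4841 - 8627 = -13468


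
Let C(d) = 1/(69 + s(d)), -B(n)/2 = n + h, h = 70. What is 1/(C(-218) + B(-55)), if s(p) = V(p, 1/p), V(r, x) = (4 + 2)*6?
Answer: -105/3149 ≈ -0.033344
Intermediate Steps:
V(r, x) = 36 (V(r, x) = 6*6 = 36)
s(p) = 36
B(n) = -140 - 2*n (B(n) = -2*(n + 70) = -2*(70 + n) = -140 - 2*n)
C(d) = 1/105 (C(d) = 1/(69 + 36) = 1/105)
1/(C(-218) + B(-55)) = 1/(1/105 + (-140 - 2*(-55))) = 1/(1/105 + (-140 + 110)) = 1/(1/105 - 30) = 1/(-3149/105) = -105/3149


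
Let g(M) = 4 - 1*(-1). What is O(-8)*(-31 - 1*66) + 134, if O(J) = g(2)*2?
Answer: -836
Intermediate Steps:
g(M) = 5 (g(M) = 4 + 1 = 5)
O(J) = 10 (O(J) = 5*2 = 10)
O(-8)*(-31 - 1*66) + 134 = 10*(-31 - 1*66) + 134 = 10*(-31 - 66) + 134 = 10*(-97) + 134 = -970 + 134 = -836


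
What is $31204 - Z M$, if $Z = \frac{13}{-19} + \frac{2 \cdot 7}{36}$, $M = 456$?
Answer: $\frac{94016}{3} \approx 31339.0$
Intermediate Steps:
$Z = - \frac{101}{342}$ ($Z = 13 \left(- \frac{1}{19}\right) + 14 \cdot \frac{1}{36} = - \frac{13}{19} + \frac{7}{18} = - \frac{101}{342} \approx -0.29532$)
$31204 - Z M = 31204 - \left(- \frac{101}{342}\right) 456 = 31204 - - \frac{404}{3} = 31204 + \frac{404}{3} = \frac{94016}{3}$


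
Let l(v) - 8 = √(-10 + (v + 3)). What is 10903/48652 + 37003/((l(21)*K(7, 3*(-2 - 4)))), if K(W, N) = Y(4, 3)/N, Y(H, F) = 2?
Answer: -64809445841/1216300 + 333027*√14/50 ≈ -28363.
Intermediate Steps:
l(v) = 8 + √(-7 + v) (l(v) = 8 + √(-10 + (v + 3)) = 8 + √(-10 + (3 + v)) = 8 + √(-7 + v))
K(W, N) = 2/N
10903/48652 + 37003/((l(21)*K(7, 3*(-2 - 4)))) = 10903/48652 + 37003/(((8 + √(-7 + 21))*(2/((3*(-2 - 4)))))) = 10903*(1/48652) + 37003/(((8 + √14)*(2/((3*(-6)))))) = 10903/48652 + 37003/(((8 + √14)*(2/(-18)))) = 10903/48652 + 37003/(((8 + √14)*(2*(-1/18)))) = 10903/48652 + 37003/(((8 + √14)*(-⅑))) = 10903/48652 + 37003/(-8/9 - √14/9)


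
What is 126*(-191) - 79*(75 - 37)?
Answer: -27068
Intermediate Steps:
126*(-191) - 79*(75 - 37) = -24066 - 79*38 = -24066 - 3002 = -27068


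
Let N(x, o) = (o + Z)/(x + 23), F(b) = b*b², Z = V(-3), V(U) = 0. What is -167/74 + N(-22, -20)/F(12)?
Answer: -36257/15984 ≈ -2.2683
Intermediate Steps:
Z = 0
F(b) = b³
N(x, o) = o/(23 + x) (N(x, o) = (o + 0)/(x + 23) = o/(23 + x))
-167/74 + N(-22, -20)/F(12) = -167/74 + (-20/(23 - 22))/(12³) = -167*1/74 - 20/1/1728 = -167/74 - 20*1*(1/1728) = -167/74 - 20*1/1728 = -167/74 - 5/432 = -36257/15984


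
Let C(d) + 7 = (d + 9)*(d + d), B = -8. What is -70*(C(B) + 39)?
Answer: -1120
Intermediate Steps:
C(d) = -7 + 2*d*(9 + d) (C(d) = -7 + (d + 9)*(d + d) = -7 + (9 + d)*(2*d) = -7 + 2*d*(9 + d))
-70*(C(B) + 39) = -70*((-7 + 2*(-8)**2 + 18*(-8)) + 39) = -70*((-7 + 2*64 - 144) + 39) = -70*((-7 + 128 - 144) + 39) = -70*(-23 + 39) = -70*16 = -1120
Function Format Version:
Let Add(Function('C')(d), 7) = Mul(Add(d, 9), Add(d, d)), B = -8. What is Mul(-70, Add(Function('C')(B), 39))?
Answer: -1120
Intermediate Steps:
Function('C')(d) = Add(-7, Mul(2, d, Add(9, d))) (Function('C')(d) = Add(-7, Mul(Add(d, 9), Add(d, d))) = Add(-7, Mul(Add(9, d), Mul(2, d))) = Add(-7, Mul(2, d, Add(9, d))))
Mul(-70, Add(Function('C')(B), 39)) = Mul(-70, Add(Add(-7, Mul(2, Pow(-8, 2)), Mul(18, -8)), 39)) = Mul(-70, Add(Add(-7, Mul(2, 64), -144), 39)) = Mul(-70, Add(Add(-7, 128, -144), 39)) = Mul(-70, Add(-23, 39)) = Mul(-70, 16) = -1120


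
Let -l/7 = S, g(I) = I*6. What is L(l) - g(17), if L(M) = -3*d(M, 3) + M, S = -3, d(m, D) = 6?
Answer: -99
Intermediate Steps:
g(I) = 6*I
l = 21 (l = -7*(-3) = 21)
L(M) = -18 + M (L(M) = -3*6 + M = -18 + M)
L(l) - g(17) = (-18 + 21) - 6*17 = 3 - 1*102 = 3 - 102 = -99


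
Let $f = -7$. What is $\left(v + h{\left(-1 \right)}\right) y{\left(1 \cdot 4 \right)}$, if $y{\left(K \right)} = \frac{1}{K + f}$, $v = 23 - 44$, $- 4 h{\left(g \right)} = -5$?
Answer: $\frac{79}{12} \approx 6.5833$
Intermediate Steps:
$h{\left(g \right)} = \frac{5}{4}$ ($h{\left(g \right)} = \left(- \frac{1}{4}\right) \left(-5\right) = \frac{5}{4}$)
$v = -21$ ($v = 23 - 44 = -21$)
$y{\left(K \right)} = \frac{1}{-7 + K}$ ($y{\left(K \right)} = \frac{1}{K - 7} = \frac{1}{-7 + K}$)
$\left(v + h{\left(-1 \right)}\right) y{\left(1 \cdot 4 \right)} = \frac{-21 + \frac{5}{4}}{-7 + 1 \cdot 4} = - \frac{79}{4 \left(-7 + 4\right)} = - \frac{79}{4 \left(-3\right)} = \left(- \frac{79}{4}\right) \left(- \frac{1}{3}\right) = \frac{79}{12}$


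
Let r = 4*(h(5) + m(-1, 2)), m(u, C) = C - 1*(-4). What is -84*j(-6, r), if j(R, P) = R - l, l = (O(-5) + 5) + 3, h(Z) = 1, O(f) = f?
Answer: 756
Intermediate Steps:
m(u, C) = 4 + C (m(u, C) = C + 4 = 4 + C)
l = 3 (l = (-5 + 5) + 3 = 0 + 3 = 3)
r = 28 (r = 4*(1 + (4 + 2)) = 4*(1 + 6) = 4*7 = 28)
j(R, P) = -3 + R (j(R, P) = R - 1*3 = R - 3 = -3 + R)
-84*j(-6, r) = -84*(-3 - 6) = -84*(-9) = 756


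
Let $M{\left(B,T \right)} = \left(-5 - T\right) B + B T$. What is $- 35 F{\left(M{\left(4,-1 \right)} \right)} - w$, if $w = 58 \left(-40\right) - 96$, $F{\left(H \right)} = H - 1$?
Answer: $3151$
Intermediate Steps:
$M{\left(B,T \right)} = B T + B \left(-5 - T\right)$ ($M{\left(B,T \right)} = B \left(-5 - T\right) + B T = B T + B \left(-5 - T\right)$)
$F{\left(H \right)} = -1 + H$ ($F{\left(H \right)} = H - 1 = -1 + H$)
$w = -2416$ ($w = -2320 - 96 = -2416$)
$- 35 F{\left(M{\left(4,-1 \right)} \right)} - w = - 35 \left(-1 - 20\right) - -2416 = - 35 \left(-1 - 20\right) + 2416 = \left(-35\right) \left(-21\right) + 2416 = 735 + 2416 = 3151$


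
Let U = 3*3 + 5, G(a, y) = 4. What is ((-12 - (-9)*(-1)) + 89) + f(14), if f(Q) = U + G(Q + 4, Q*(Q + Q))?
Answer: 86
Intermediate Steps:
U = 14 (U = 9 + 5 = 14)
f(Q) = 18 (f(Q) = 14 + 4 = 18)
((-12 - (-9)*(-1)) + 89) + f(14) = ((-12 - (-9)*(-1)) + 89) + 18 = ((-12 - 1*9) + 89) + 18 = ((-12 - 9) + 89) + 18 = (-21 + 89) + 18 = 68 + 18 = 86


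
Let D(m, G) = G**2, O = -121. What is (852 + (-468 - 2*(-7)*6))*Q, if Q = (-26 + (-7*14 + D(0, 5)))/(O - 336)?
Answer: 46332/457 ≈ 101.38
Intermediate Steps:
Q = 99/457 (Q = (-26 + (-7*14 + 5**2))/(-121 - 336) = (-26 + (-98 + 25))/(-457) = (-26 - 73)*(-1/457) = -99*(-1/457) = 99/457 ≈ 0.21663)
(852 + (-468 - 2*(-7)*6))*Q = (852 + (-468 - 2*(-7)*6))*(99/457) = (852 + (-468 - (-14)*6))*(99/457) = (852 + (-468 - 1*(-84)))*(99/457) = (852 + (-468 + 84))*(99/457) = (852 - 384)*(99/457) = 468*(99/457) = 46332/457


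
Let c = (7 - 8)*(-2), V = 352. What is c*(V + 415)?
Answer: 1534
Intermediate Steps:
c = 2 (c = -1*(-2) = 2)
c*(V + 415) = 2*(352 + 415) = 2*767 = 1534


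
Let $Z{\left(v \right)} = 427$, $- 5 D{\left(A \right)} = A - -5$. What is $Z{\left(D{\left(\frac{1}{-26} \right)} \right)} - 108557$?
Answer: $-108130$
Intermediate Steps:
$D{\left(A \right)} = -1 - \frac{A}{5}$ ($D{\left(A \right)} = - \frac{A - -5}{5} = - \frac{A + 5}{5} = - \frac{5 + A}{5} = -1 - \frac{A}{5}$)
$Z{\left(D{\left(\frac{1}{-26} \right)} \right)} - 108557 = 427 - 108557 = -108130$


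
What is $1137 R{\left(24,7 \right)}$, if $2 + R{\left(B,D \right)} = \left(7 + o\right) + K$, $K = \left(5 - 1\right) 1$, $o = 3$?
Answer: $13644$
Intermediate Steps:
$K = 4$ ($K = 4 \cdot 1 = 4$)
$R{\left(B,D \right)} = 12$ ($R{\left(B,D \right)} = -2 + \left(\left(7 + 3\right) + 4\right) = -2 + \left(10 + 4\right) = -2 + 14 = 12$)
$1137 R{\left(24,7 \right)} = 1137 \cdot 12 = 13644$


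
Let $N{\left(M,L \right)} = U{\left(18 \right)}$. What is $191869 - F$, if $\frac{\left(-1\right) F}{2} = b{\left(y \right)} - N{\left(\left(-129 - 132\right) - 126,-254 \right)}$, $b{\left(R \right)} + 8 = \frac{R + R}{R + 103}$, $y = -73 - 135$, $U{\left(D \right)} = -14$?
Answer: $\frac{20148337}{105} \approx 1.9189 \cdot 10^{5}$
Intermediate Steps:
$N{\left(M,L \right)} = -14$
$y = -208$
$b{\left(R \right)} = -8 + \frac{2 R}{103 + R}$ ($b{\left(R \right)} = -8 + \frac{R + R}{R + 103} = -8 + \frac{2 R}{103 + R}$)
$F = - \frac{2092}{105}$ ($F = - 2 \left(\frac{2 \left(-412 - -624\right)}{103 - 208} - -14\right) = - 2 \left(\frac{2 \left(-412 + 624\right)}{-105} + 14\right) = - 2 \left(2 \left(- \frac{1}{105}\right) 212 + 14\right) = - 2 \left(- \frac{424}{105} + 14\right) = \left(-2\right) \frac{1046}{105} = - \frac{2092}{105} \approx -19.924$)
$191869 - F = 191869 - - \frac{2092}{105} = 191869 + \frac{2092}{105} = \frac{20148337}{105}$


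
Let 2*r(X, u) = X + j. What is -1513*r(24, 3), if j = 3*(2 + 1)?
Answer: -49929/2 ≈ -24965.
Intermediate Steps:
j = 9 (j = 3*3 = 9)
r(X, u) = 9/2 + X/2 (r(X, u) = (X + 9)/2 = (9 + X)/2 = 9/2 + X/2)
-1513*r(24, 3) = -1513*(9/2 + (1/2)*24) = -1513*(9/2 + 12) = -1513*33/2 = -49929/2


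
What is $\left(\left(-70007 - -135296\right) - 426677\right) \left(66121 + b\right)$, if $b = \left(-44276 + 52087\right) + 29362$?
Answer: $-37329212072$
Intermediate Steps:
$b = 37173$ ($b = 7811 + 29362 = 37173$)
$\left(\left(-70007 - -135296\right) - 426677\right) \left(66121 + b\right) = \left(\left(-70007 - -135296\right) - 426677\right) \left(66121 + 37173\right) = \left(\left(-70007 + 135296\right) - 426677\right) 103294 = \left(65289 - 426677\right) 103294 = \left(-361388\right) 103294 = -37329212072$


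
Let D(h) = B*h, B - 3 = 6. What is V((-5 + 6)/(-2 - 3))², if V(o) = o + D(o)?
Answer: 4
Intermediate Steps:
B = 9 (B = 3 + 6 = 9)
D(h) = 9*h
V(o) = 10*o (V(o) = o + 9*o = 10*o)
V((-5 + 6)/(-2 - 3))² = (10*((-5 + 6)/(-2 - 3)))² = (10*(1/(-5)))² = (10*(1*(-⅕)))² = (10*(-⅕))² = (-2)² = 4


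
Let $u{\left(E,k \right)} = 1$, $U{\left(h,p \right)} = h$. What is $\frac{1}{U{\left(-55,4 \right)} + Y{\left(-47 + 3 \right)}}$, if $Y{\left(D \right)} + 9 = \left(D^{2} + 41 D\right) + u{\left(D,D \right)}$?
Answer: $\frac{1}{69} \approx 0.014493$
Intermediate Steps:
$Y{\left(D \right)} = -8 + D^{2} + 41 D$ ($Y{\left(D \right)} = -9 + \left(\left(D^{2} + 41 D\right) + 1\right) = -9 + \left(1 + D^{2} + 41 D\right) = -8 + D^{2} + 41 D$)
$\frac{1}{U{\left(-55,4 \right)} + Y{\left(-47 + 3 \right)}} = \frac{1}{-55 + \left(-8 + \left(-47 + 3\right)^{2} + 41 \left(-47 + 3\right)\right)} = \frac{1}{-55 + \left(-8 + \left(-44\right)^{2} + 41 \left(-44\right)\right)} = \frac{1}{-55 - -124} = \frac{1}{-55 + 124} = \frac{1}{69}$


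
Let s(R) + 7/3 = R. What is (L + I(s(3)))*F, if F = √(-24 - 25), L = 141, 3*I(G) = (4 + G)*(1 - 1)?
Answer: 987*I ≈ 987.0*I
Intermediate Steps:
s(R) = -7/3 + R
I(G) = 0 (I(G) = ((4 + G)*(1 - 1))/3 = ((4 + G)*0)/3 = (⅓)*0 = 0)
F = 7*I (F = √(-49) = 7*I ≈ 7.0*I)
(L + I(s(3)))*F = (141 + 0)*(7*I) = 141*(7*I) = 987*I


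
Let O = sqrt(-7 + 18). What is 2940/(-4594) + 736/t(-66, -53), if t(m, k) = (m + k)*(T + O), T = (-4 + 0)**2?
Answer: -69907322/66969035 + 736*sqrt(11)/29155 ≈ -0.96015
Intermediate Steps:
O = sqrt(11) ≈ 3.3166
T = 16 (T = (-4)**2 = 16)
t(m, k) = (16 + sqrt(11))*(k + m) (t(m, k) = (m + k)*(16 + sqrt(11)) = (k + m)*(16 + sqrt(11)) = (16 + sqrt(11))*(k + m))
2940/(-4594) + 736/t(-66, -53) = 2940/(-4594) + 736/(16*(-53) + 16*(-66) - 53*sqrt(11) - 66*sqrt(11)) = 2940*(-1/4594) + 736/(-848 - 1056 - 53*sqrt(11) - 66*sqrt(11)) = -1470/2297 + 736/(-1904 - 119*sqrt(11))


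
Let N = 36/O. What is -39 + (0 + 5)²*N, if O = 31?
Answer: -309/31 ≈ -9.9677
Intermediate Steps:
N = 36/31 ≈ 1.1613
-39 + (0 + 5)²*N = -39 + (0 + 5)²*(36/31) = -39 + 5²*(36/31) = -39 + 25*(36/31) = -39 + 900/31 = -309/31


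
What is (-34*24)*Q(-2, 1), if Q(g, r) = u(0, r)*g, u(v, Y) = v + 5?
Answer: 8160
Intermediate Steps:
u(v, Y) = 5 + v
Q(g, r) = 5*g (Q(g, r) = (5 + 0)*g = 5*g)
(-34*24)*Q(-2, 1) = (-34*24)*(5*(-2)) = -816*(-10) = 8160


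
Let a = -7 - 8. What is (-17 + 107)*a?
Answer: -1350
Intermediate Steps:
a = -15
(-17 + 107)*a = (-17 + 107)*(-15) = 90*(-15) = -1350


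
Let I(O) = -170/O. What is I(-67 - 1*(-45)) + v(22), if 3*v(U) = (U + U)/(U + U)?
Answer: 266/33 ≈ 8.0606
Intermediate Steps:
v(U) = ⅓ (v(U) = ((U + U)/(U + U))/3 = ((2*U)/((2*U)))/3 = ((2*U)*(1/(2*U)))/3 = (⅓)*1 = ⅓)
I(-67 - 1*(-45)) + v(22) = -170/(-67 - 1*(-45)) + ⅓ = -170/(-67 + 45) + ⅓ = -170/(-22) + ⅓ = -170*(-1/22) + ⅓ = 85/11 + ⅓ = 266/33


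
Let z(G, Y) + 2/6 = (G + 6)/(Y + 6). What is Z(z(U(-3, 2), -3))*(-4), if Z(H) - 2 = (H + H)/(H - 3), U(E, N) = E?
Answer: -40/7 ≈ -5.7143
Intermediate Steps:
z(G, Y) = -1/3 + (6 + G)/(6 + Y) (z(G, Y) = -1/3 + (G + 6)/(Y + 6) = -1/3 + (6 + G)/(6 + Y))
Z(H) = 2 + 2*H/(-3 + H) (Z(H) = 2 + (H + H)/(H - 3) = 2 + (2*H)/(-3 + H) = 2 + 2*H/(-3 + H))
Z(z(U(-3, 2), -3))*(-4) = (2*(-3 + 2*((4 - 3 - 1/3*(-3))/(6 - 3)))/(-3 + (4 - 3 - 1/3*(-3))/(6 - 3)))*(-4) = (2*(-3 + 2*((4 - 3 + 1)/3))/(-3 + (4 - 3 + 1)/3))*(-4) = (2*(-3 + 2*((1/3)*2))/(-3 + (1/3)*2))*(-4) = (2*(-3 + 2*(2/3))/(-3 + 2/3))*(-4) = (2*(-3 + 4/3)/(-7/3))*(-4) = (2*(-3/7)*(-5/3))*(-4) = (10/7)*(-4) = -40/7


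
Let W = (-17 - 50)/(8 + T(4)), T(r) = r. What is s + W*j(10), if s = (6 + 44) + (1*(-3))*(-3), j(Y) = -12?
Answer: 126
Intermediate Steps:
s = 59 (s = 50 - 3*(-3) = 50 + 9 = 59)
W = -67/12 (W = (-17 - 50)/(8 + 4) = -67/12 ≈ -5.5833)
s + W*j(10) = 59 - 67/12*(-12) = 59 + 67 = 126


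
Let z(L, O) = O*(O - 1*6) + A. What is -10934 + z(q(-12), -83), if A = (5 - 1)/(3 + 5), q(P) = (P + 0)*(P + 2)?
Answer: -7093/2 ≈ -3546.5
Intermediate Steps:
q(P) = P*(2 + P)
A = 1/2 (A = 4/8 = 4*(1/8) = 1/2 ≈ 0.50000)
z(L, O) = 1/2 + O*(-6 + O) (z(L, O) = O*(O - 1*6) + 1/2 = O*(O - 6) + 1/2 = O*(-6 + O) + 1/2 = 1/2 + O*(-6 + O))
-10934 + z(q(-12), -83) = -10934 + (1/2 + (-83)**2 - 6*(-83)) = -10934 + (1/2 + 6889 + 498) = -10934 + 14775/2 = -7093/2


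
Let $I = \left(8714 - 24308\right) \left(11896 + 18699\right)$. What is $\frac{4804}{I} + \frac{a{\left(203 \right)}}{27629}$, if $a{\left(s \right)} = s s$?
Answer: $\frac{1404329748011}{941553751605} \approx 1.4915$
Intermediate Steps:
$a{\left(s \right)} = s^{2}$
$I = -477098430$ ($I = \left(-15594\right) 30595 = -477098430$)
$\frac{4804}{I} + \frac{a{\left(203 \right)}}{27629} = \frac{4804}{-477098430} + \frac{203^{2}}{27629} = 4804 \left(- \frac{1}{477098430}\right) + 41209 \cdot \frac{1}{27629} = - \frac{2402}{238549215} + \frac{5887}{3947} = \frac{1404329748011}{941553751605}$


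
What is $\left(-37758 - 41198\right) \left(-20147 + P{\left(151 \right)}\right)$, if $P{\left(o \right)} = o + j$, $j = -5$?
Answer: $1579198956$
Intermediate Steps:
$P{\left(o \right)} = -5 + o$ ($P{\left(o \right)} = o - 5 = -5 + o$)
$\left(-37758 - 41198\right) \left(-20147 + P{\left(151 \right)}\right) = \left(-37758 - 41198\right) \left(-20147 + \left(-5 + 151\right)\right) = - 78956 \left(-20147 + 146\right) = \left(-78956\right) \left(-20001\right) = 1579198956$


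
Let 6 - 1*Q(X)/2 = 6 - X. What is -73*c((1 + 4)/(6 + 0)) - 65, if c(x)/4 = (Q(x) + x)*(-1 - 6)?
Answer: 5045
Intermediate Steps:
Q(X) = 2*X (Q(X) = 12 - 2*(6 - X) = 12 + (-12 + 2*X) = 2*X)
c(x) = -84*x (c(x) = 4*((2*x + x)*(-1 - 6)) = 4*((3*x)*(-7)) = 4*(-21*x) = -84*x)
-73*c((1 + 4)/(6 + 0)) - 65 = -(-6132)*(1 + 4)/(6 + 0) - 65 = -(-6132)*5/6 - 65 = -73*(-70) - 65 = 5110 - 65 = 5045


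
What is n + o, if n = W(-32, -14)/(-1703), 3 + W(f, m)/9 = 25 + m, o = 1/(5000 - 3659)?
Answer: -94849/2283723 ≈ -0.041533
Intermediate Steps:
o = 1/1341 ≈ 0.00074571
W(f, m) = 198 + 9*m (W(f, m) = -27 + 9*(25 + m) = -27 + (225 + 9*m) = 198 + 9*m)
n = -72/1703 (n = (198 + 9*(-14))/(-1703) = (198 - 126)*(-1/1703) = 72*(-1/1703) = -72/1703 ≈ -0.042278)
n + o = -72/1703 + 1/1341 = -94849/2283723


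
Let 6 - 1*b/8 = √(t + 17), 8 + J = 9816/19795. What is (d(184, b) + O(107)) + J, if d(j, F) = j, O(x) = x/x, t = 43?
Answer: 3513531/19795 ≈ 177.50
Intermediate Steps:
J = -148544/19795 (J = -8 + 9816/19795 = -148544/19795 ≈ -7.5041)
O(x) = 1
b = 48 - 16*√15 (b = 48 - 8*√(43 + 17) = 48 - 16*√15 ≈ -13.968)
(d(184, b) + O(107)) + J = (184 + 1) - 148544/19795 = 185 - 148544/19795 = 3513531/19795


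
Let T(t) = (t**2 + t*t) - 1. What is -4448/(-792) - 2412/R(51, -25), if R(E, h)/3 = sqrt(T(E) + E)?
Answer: 556/99 - 402*sqrt(1313)/1313 ≈ -5.4780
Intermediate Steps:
T(t) = -1 + 2*t**2 (T(t) = (t**2 + t**2) - 1 = 2*t**2 - 1 = -1 + 2*t**2)
R(E, h) = 3*sqrt(-1 + E + 2*E**2) (R(E, h) = 3*sqrt((-1 + 2*E**2) + E) = 3*sqrt(-1 + E + 2*E**2))
-4448/(-792) - 2412/R(51, -25) = -4448/(-792) - 2412*1/(3*sqrt(-1 + 51 + 2*51**2)) = -4448*(-1/792) - 2412*1/(3*sqrt(-1 + 51 + 2*2601)) = 556/99 - 2412*1/(3*sqrt(-1 + 51 + 5202)) = 556/99 - 2412*sqrt(1313)/7878 = 556/99 - 402*sqrt(1313)/1313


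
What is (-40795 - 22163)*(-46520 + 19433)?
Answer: 1705343346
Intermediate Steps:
(-40795 - 22163)*(-46520 + 19433) = -62958*(-27087) = 1705343346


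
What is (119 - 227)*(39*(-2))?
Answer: 8424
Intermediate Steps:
(119 - 227)*(39*(-2)) = -108*(-78) = 8424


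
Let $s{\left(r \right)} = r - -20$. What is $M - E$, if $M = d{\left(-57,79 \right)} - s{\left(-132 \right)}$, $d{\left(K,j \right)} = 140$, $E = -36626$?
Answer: $36878$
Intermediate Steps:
$s{\left(r \right)} = 20 + r$ ($s{\left(r \right)} = r + 20 = 20 + r$)
$M = 252$ ($M = 140 - \left(20 - 132\right) = 140 - -112 = 140 + 112 = 252$)
$M - E = 252 - -36626 = 252 + 36626 = 36878$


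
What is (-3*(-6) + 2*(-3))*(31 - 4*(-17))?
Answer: 1188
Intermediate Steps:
(-3*(-6) + 2*(-3))*(31 - 4*(-17)) = (18 - 6)*(31 + 68) = 12*99 = 1188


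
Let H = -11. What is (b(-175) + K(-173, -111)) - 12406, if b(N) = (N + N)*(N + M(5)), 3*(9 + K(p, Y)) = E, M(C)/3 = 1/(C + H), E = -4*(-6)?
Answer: 49018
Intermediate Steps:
E = 24
M(C) = 3/(-11 + C) (M(C) = 3/(C - 11) = 3/(-11 + C))
K(p, Y) = -1 (K(p, Y) = -9 + (⅓)*24 = -9 + 8 = -1)
b(N) = 2*N*(-½ + N) (b(N) = (N + N)*(N + 3/(-11 + 5)) = (2*N)*(N + 3/(-6)) = (2*N)*(N + 3*(-⅙)) = (2*N)*(N - ½) = (2*N)*(-½ + N) = 2*N*(-½ + N))
(b(-175) + K(-173, -111)) - 12406 = (-175*(-1 + 2*(-175)) - 1) - 12406 = (-175*(-1 - 350) - 1) - 12406 = (-175*(-351) - 1) - 12406 = (61425 - 1) - 12406 = 61424 - 12406 = 49018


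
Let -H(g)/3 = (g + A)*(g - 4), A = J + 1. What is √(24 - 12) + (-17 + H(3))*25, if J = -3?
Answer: -350 + 2*√3 ≈ -346.54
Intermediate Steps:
A = -2 (A = -3 + 1 = -2)
H(g) = -3*(-4 + g)*(-2 + g) (H(g) = -3*(g - 2)*(g - 4) = -3*(-2 + g)*(-4 + g) = -3*(-4 + g)*(-2 + g))
√(24 - 12) + (-17 + H(3))*25 = √(24 - 12) + (-17 + (-24 - 3*3² + 18*3))*25 = √12 + (-17 + (-24 - 3*9 + 54))*25 = 2*√3 + (-17 + (-24 - 27 + 54))*25 = 2*√3 + (-17 + 3)*25 = 2*√3 - 14*25 = 2*√3 - 350 = -350 + 2*√3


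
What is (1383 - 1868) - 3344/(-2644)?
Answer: -319749/661 ≈ -483.74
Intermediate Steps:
(1383 - 1868) - 3344/(-2644) = -485 - 3344*(-1/2644) = -485 + 836/661 = -319749/661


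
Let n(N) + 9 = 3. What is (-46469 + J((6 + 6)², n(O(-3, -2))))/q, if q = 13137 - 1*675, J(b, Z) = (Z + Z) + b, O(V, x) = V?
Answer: -46337/12462 ≈ -3.7183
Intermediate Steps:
n(N) = -6 (n(N) = -9 + 3 = -6)
J(b, Z) = b + 2*Z (J(b, Z) = 2*Z + b = b + 2*Z)
q = 12462 (q = 13137 - 675 = 12462)
(-46469 + J((6 + 6)², n(O(-3, -2))))/q = (-46469 + ((6 + 6)² + 2*(-6)))/12462 = (-46469 + (12² - 12))*(1/12462) = (-46469 + (144 - 12))*(1/12462) = (-46469 + 132)*(1/12462) = -46337*1/12462 = -46337/12462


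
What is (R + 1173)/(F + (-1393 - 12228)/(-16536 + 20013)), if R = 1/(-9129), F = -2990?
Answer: -12410938244/31677176593 ≈ -0.39179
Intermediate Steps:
R = -1/9129 ≈ -0.00010954
(R + 1173)/(F + (-1393 - 12228)/(-16536 + 20013)) = (-1/9129 + 1173)/(-2990 + (-1393 - 12228)/(-16536 + 20013)) = 10708316/(9129*(-2990 - 13621/3477)) = 10708316/(9129*(-10409851/3477)) = (10708316/9129)*(-3477/10409851) = -12410938244/31677176593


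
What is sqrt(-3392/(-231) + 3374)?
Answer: sqrt(180823566)/231 ≈ 58.212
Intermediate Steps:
sqrt(-3392/(-231) + 3374) = sqrt(-3392*(-1/231) + 3374) = sqrt(3392/231 + 3374) = sqrt(782786/231) = sqrt(180823566)/231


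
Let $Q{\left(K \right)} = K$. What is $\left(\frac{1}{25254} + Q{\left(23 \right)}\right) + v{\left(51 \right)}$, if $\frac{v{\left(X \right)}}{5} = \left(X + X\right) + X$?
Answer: $\frac{19900153}{25254} \approx 788.0$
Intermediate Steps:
$v{\left(X \right)} = 15 X$ ($v{\left(X \right)} = 5 \left(\left(X + X\right) + X\right) = 5 \left(2 X + X\right) = 5 \cdot 3 X = 15 X$)
$\left(\frac{1}{25254} + Q{\left(23 \right)}\right) + v{\left(51 \right)} = \left(\frac{1}{25254} + 23\right) + 15 \cdot 51 = \left(\frac{1}{25254} + 23\right) + 765 = \frac{580843}{25254} + 765 = \frac{19900153}{25254}$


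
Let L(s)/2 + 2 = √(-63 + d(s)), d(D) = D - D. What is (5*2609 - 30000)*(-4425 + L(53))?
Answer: 75093695 - 101730*I*√7 ≈ 7.5094e+7 - 2.6915e+5*I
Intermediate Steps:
d(D) = 0
L(s) = -4 + 6*I*√7 (L(s) = -4 + 2*√(-63 + 0) = -4 + 2*√(-63) = -4 + 2*(3*I*√7) = -4 + 6*I*√7)
(5*2609 - 30000)*(-4425 + L(53)) = (5*2609 - 30000)*(-4425 + (-4 + 6*I*√7)) = (13045 - 30000)*(-4429 + 6*I*√7) = -16955*(-4429 + 6*I*√7) = 75093695 - 101730*I*√7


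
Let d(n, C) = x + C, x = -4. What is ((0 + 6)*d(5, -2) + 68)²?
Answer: 1024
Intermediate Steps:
d(n, C) = -4 + C
((0 + 6)*d(5, -2) + 68)² = ((0 + 6)*(-4 - 2) + 68)² = (6*(-6) + 68)² = (-36 + 68)² = 32² = 1024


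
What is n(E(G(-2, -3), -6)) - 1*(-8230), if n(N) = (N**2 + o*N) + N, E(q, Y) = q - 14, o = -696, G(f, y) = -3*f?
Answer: 13854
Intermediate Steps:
E(q, Y) = -14 + q
n(N) = N**2 - 695*N (n(N) = (N**2 - 696*N) + N = N**2 - 695*N)
n(E(G(-2, -3), -6)) - 1*(-8230) = (-14 - 3*(-2))*(-695 + (-14 - 3*(-2))) - 1*(-8230) = (-14 + 6)*(-695 + (-14 + 6)) + 8230 = -8*(-695 - 8) + 8230 = -8*(-703) + 8230 = 5624 + 8230 = 13854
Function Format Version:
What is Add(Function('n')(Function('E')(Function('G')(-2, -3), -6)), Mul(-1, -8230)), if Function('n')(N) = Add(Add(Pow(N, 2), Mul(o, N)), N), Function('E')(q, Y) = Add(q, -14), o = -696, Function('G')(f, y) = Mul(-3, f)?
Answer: 13854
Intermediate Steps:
Function('E')(q, Y) = Add(-14, q)
Function('n')(N) = Add(Pow(N, 2), Mul(-695, N)) (Function('n')(N) = Add(Add(Pow(N, 2), Mul(-696, N)), N) = Add(Pow(N, 2), Mul(-695, N)))
Add(Function('n')(Function('E')(Function('G')(-2, -3), -6)), Mul(-1, -8230)) = Add(Mul(Add(-14, Mul(-3, -2)), Add(-695, Add(-14, Mul(-3, -2)))), Mul(-1, -8230)) = Add(Mul(Add(-14, 6), Add(-695, Add(-14, 6))), 8230) = Add(Mul(-8, Add(-695, -8)), 8230) = Add(Mul(-8, -703), 8230) = Add(5624, 8230) = 13854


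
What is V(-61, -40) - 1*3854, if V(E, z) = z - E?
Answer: -3833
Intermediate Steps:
V(-61, -40) - 1*3854 = (-40 - 1*(-61)) - 1*3854 = (-40 + 61) - 3854 = 21 - 3854 = -3833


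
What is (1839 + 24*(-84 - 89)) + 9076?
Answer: 6763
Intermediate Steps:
(1839 + 24*(-84 - 89)) + 9076 = (1839 + 24*(-173)) + 9076 = (1839 - 4152) + 9076 = -2313 + 9076 = 6763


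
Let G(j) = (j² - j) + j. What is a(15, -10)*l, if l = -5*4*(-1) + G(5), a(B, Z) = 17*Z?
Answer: -7650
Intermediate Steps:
G(j) = j²
l = 45 (l = -5*4*(-1) + 5² = -20*(-1) + 25 = 20 + 25 = 45)
a(15, -10)*l = (17*(-10))*45 = -170*45 = -7650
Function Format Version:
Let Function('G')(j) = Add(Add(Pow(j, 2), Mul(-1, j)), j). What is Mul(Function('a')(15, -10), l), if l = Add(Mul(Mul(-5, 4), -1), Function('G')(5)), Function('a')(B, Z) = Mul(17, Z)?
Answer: -7650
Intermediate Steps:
Function('G')(j) = Pow(j, 2)
l = 45 (l = Add(Mul(Mul(-5, 4), -1), Pow(5, 2)) = Add(Mul(-20, -1), 25) = Add(20, 25) = 45)
Mul(Function('a')(15, -10), l) = Mul(Mul(17, -10), 45) = Mul(-170, 45) = -7650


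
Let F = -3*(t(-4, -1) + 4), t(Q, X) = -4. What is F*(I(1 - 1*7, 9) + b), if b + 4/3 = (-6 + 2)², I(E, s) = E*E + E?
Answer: 0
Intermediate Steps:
I(E, s) = E + E² (I(E, s) = E² + E = E + E²)
b = 44/3 (b = -4/3 + (-6 + 2)² = -4/3 + (-4)² = -4/3 + 16 = 44/3 ≈ 14.667)
F = 0 (F = -3*(-4 + 4) = -3*0 = 0)
F*(I(1 - 1*7, 9) + b) = 0*((1 - 1*7)*(1 + (1 - 1*7)) + 44/3) = 0*((1 - 7)*(1 + (1 - 7)) + 44/3) = 0*(-6*(1 - 6) + 44/3) = 0*(-6*(-5) + 44/3) = 0*(30 + 44/3) = 0*(134/3) = 0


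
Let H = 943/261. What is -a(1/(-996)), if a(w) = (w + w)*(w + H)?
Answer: 312989/43152696 ≈ 0.0072531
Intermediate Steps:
H = 943/261 (H = 943*(1/261) = 943/261 ≈ 3.6130)
a(w) = 2*w*(943/261 + w) (a(w) = (w + w)*(w + 943/261) = (2*w)*(943/261 + w) = 2*w*(943/261 + w))
-a(1/(-996)) = -2*(943 + 261/(-996))/(261*(-996)) = -2*(-1)*(943 + 261*(-1/996))/(261*996) = -2*(-1)*(943 - 87/332)/(261*996) = -2*(-1)*312989/(261*996*332) = -1*(-312989/43152696) = 312989/43152696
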